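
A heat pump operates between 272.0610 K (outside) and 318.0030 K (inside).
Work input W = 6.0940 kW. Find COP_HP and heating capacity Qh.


COP = 318.0030 / 45.9420 = 6.9218
Qh = 6.9218 * 6.0940 = 42.1817 kW

COP = 6.9218, Qh = 42.1817 kW


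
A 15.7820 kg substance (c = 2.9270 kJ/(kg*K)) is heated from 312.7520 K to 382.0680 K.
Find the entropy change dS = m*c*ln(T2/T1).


T2/T1 = 1.2216
ln(T2/T1) = 0.2002
dS = 15.7820 * 2.9270 * 0.2002 = 9.2475 kJ/K

9.2475 kJ/K


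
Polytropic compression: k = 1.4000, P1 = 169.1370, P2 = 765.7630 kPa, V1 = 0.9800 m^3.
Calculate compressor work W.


(k-1)/k = 0.2857
(P2/P1)^exp = 1.5395
W = 3.5000 * 169.1370 * 0.9800 * (1.5395 - 1) = 313.0012 kJ

313.0012 kJ


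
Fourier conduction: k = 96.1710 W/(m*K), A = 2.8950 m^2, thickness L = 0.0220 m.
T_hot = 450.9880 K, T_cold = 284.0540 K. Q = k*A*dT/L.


dT = 166.9340 K
Q = 96.1710 * 2.8950 * 166.9340 / 0.0220 = 2112588.0510 W

2112588.0510 W


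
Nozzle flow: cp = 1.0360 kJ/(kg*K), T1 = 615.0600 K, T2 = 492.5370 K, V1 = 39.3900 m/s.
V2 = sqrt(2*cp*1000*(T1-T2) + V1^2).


dT = 122.5230 K
2*cp*1000*dT = 253867.6560
V1^2 = 1551.5721
V2 = sqrt(255419.2281) = 505.3902 m/s

505.3902 m/s


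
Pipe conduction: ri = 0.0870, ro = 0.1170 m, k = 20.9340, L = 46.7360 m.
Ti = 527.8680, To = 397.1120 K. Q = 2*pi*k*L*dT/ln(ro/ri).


dT = 130.7560 K
ln(ro/ri) = 0.2963
Q = 2*pi*20.9340*46.7360*130.7560 / 0.2963 = 2713086.9340 W

2713086.9340 W


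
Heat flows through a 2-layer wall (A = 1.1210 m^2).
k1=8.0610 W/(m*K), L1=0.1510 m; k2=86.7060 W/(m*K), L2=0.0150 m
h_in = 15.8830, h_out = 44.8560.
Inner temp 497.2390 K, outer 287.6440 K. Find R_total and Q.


R_conv_in = 1/(15.8830*1.1210) = 0.0562
R_1 = 0.1510/(8.0610*1.1210) = 0.0167
R_2 = 0.0150/(86.7060*1.1210) = 0.0002
R_conv_out = 1/(44.8560*1.1210) = 0.0199
R_total = 0.0929 K/W
Q = 209.5950 / 0.0929 = 2255.7409 W

R_total = 0.0929 K/W, Q = 2255.7409 W


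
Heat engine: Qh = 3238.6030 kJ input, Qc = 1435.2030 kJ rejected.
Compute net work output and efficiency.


W = 3238.6030 - 1435.2030 = 1803.4000 kJ
eta = 1803.4000 / 3238.6030 = 0.5568 = 55.6845%

W = 1803.4000 kJ, eta = 55.6845%


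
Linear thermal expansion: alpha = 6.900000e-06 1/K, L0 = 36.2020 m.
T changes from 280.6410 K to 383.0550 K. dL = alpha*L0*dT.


dT = 102.4140 K
dL = 6.900000e-06 * 36.2020 * 102.4140 = 0.025582 m
L_final = 36.227582 m

dL = 0.025582 m


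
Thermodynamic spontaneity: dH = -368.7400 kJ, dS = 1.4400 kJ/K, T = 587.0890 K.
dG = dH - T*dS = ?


T*dS = 587.0890 * 1.4400 = 845.4082 kJ
dG = -368.7400 - 845.4082 = -1214.1482 kJ (spontaneous)

dG = -1214.1482 kJ, spontaneous


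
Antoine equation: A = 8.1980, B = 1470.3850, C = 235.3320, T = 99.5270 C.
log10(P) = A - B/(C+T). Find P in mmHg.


C+T = 334.8590
B/(C+T) = 4.3911
log10(P) = 8.1980 - 4.3911 = 3.8069
P = 10^3.8069 = 6411.2523 mmHg

6411.2523 mmHg


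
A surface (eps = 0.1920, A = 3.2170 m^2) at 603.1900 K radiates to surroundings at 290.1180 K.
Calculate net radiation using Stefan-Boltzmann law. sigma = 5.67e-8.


T^4 = 1.3238e+11
Tsurr^4 = 7.0843e+09
Q = 0.1920 * 5.67e-8 * 3.2170 * 1.2529e+11 = 4387.9861 W

4387.9861 W


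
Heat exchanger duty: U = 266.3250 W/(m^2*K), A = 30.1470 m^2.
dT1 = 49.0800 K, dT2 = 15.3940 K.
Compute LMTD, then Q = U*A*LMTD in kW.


LMTD = 29.0528 K
Q = 266.3250 * 30.1470 * 29.0528 = 233262.2941 W = 233.2623 kW

233.2623 kW


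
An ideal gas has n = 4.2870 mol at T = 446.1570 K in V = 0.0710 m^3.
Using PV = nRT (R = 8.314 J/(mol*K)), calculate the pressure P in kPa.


P = nRT/V = 4.2870 * 8.314 * 446.1570 / 0.0710
= 15901.9804 / 0.0710 = 223971.5555 Pa = 223.9716 kPa

223.9716 kPa


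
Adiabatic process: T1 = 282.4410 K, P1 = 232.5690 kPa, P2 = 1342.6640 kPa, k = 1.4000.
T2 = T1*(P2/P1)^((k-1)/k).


(k-1)/k = 0.2857
(P2/P1)^exp = 1.6502
T2 = 282.4410 * 1.6502 = 466.0956 K

466.0956 K


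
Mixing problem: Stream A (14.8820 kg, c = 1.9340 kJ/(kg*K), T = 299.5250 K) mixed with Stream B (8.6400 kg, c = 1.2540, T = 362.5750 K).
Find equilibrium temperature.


num = 12549.2056
den = 39.6163
Tf = 316.7684 K

316.7684 K


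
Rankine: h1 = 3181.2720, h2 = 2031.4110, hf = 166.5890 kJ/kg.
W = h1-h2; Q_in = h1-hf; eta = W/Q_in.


W = 1149.8610 kJ/kg
Q_in = 3014.6830 kJ/kg
eta = 0.3814 = 38.1420%

eta = 38.1420%


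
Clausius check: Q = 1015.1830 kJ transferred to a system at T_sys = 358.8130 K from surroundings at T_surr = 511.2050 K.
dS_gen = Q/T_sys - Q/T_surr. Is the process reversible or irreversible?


dS_sys = 1015.1830/358.8130 = 2.8293 kJ/K
dS_surr = -1015.1830/511.2050 = -1.9859 kJ/K
dS_gen = 2.8293 - 1.9859 = 0.8434 kJ/K (irreversible)

dS_gen = 0.8434 kJ/K, irreversible


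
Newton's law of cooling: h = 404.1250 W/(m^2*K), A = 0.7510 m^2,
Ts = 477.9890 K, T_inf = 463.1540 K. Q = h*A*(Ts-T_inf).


dT = 14.8350 K
Q = 404.1250 * 0.7510 * 14.8350 = 4502.3910 W

4502.3910 W


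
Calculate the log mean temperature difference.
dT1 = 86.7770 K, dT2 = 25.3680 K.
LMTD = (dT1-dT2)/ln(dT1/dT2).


dT1/dT2 = 3.4207
ln(dT1/dT2) = 1.2299
LMTD = 61.4090 / 1.2299 = 49.9320 K

49.9320 K


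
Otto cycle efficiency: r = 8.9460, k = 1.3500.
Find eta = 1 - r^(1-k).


r^(k-1) = 2.1531
eta = 1 - 1/2.1531 = 0.5356 = 53.5560%

53.5560%


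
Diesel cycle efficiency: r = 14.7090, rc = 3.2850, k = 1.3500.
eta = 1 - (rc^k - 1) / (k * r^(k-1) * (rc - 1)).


r^(k-1) = 2.5624
rc^k = 4.9811
eta = 0.4964 = 49.6353%

49.6353%


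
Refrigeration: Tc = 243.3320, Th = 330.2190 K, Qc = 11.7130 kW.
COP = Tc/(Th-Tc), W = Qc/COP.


COP = 243.3320 / 86.8870 = 2.8006
W = 11.7130 / 2.8006 = 4.1824 kW

COP = 2.8006, W = 4.1824 kW


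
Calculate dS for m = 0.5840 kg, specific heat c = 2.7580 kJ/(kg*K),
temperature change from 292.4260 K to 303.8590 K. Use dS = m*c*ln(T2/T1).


T2/T1 = 1.0391
ln(T2/T1) = 0.0384
dS = 0.5840 * 2.7580 * 0.0384 = 0.0618 kJ/K

0.0618 kJ/K


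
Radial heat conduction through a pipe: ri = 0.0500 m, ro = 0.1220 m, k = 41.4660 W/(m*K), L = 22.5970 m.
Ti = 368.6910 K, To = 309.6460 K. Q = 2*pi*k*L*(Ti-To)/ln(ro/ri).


dT = 59.0450 K
ln(ro/ri) = 0.8920
Q = 2*pi*41.4660*22.5970*59.0450 / 0.8920 = 389710.4258 W

389710.4258 W


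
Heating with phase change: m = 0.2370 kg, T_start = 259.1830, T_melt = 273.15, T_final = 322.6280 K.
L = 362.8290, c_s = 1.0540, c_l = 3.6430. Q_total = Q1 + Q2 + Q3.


Q1 (sensible, solid) = 0.2370 * 1.0540 * 13.9670 = 3.4889 kJ
Q2 (latent) = 0.2370 * 362.8290 = 85.9905 kJ
Q3 (sensible, liquid) = 0.2370 * 3.6430 * 49.4780 = 42.7189 kJ
Q_total = 132.1983 kJ

132.1983 kJ


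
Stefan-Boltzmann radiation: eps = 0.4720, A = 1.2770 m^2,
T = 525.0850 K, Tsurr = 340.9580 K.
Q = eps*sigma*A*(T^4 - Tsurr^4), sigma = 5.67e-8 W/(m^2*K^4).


T^4 = 7.6018e+10
Tsurr^4 = 1.3515e+10
Q = 0.4720 * 5.67e-8 * 1.2770 * 6.2504e+10 = 2136.1019 W

2136.1019 W


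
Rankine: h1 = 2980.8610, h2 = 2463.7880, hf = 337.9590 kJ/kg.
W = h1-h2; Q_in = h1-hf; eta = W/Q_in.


W = 517.0730 kJ/kg
Q_in = 2642.9020 kJ/kg
eta = 0.1956 = 19.5646%

eta = 19.5646%


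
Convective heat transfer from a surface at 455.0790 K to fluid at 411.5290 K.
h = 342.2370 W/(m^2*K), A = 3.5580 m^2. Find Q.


dT = 43.5500 K
Q = 342.2370 * 3.5580 * 43.5500 = 53029.9312 W

53029.9312 W


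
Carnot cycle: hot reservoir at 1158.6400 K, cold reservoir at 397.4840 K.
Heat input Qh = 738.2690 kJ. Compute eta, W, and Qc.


eta = 1 - 397.4840/1158.6400 = 0.6569
W = 0.6569 * 738.2690 = 484.9978 kJ
Qc = 738.2690 - 484.9978 = 253.2712 kJ

eta = 65.6939%, W = 484.9978 kJ, Qc = 253.2712 kJ


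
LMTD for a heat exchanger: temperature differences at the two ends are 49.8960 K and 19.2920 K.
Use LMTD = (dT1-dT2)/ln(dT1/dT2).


dT1/dT2 = 2.5864
ln(dT1/dT2) = 0.9503
LMTD = 30.6040 / 0.9503 = 32.2063 K

32.2063 K


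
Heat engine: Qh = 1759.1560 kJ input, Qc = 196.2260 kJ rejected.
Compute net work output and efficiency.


W = 1759.1560 - 196.2260 = 1562.9300 kJ
eta = 1562.9300 / 1759.1560 = 0.8885 = 88.8454%

W = 1562.9300 kJ, eta = 88.8454%


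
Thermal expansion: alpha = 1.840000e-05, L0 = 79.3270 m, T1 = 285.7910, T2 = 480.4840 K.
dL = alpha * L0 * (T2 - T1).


dT = 194.6930 K
dL = 1.840000e-05 * 79.3270 * 194.6930 = 0.284177 m
L_final = 79.611177 m

dL = 0.284177 m


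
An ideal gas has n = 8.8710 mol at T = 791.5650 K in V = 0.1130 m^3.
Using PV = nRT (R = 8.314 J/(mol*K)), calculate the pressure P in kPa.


P = nRT/V = 8.8710 * 8.314 * 791.5650 / 0.1130
= 58380.6845 / 0.1130 = 516643.2255 Pa = 516.6432 kPa

516.6432 kPa


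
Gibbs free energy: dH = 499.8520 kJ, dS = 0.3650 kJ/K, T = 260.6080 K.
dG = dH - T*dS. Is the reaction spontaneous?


T*dS = 260.6080 * 0.3650 = 95.1219 kJ
dG = 499.8520 - 95.1219 = 404.7301 kJ (non-spontaneous)

dG = 404.7301 kJ, non-spontaneous


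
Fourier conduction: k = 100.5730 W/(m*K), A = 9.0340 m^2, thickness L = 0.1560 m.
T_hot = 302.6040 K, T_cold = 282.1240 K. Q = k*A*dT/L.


dT = 20.4800 K
Q = 100.5730 * 9.0340 * 20.4800 / 0.1560 = 119279.7843 W

119279.7843 W


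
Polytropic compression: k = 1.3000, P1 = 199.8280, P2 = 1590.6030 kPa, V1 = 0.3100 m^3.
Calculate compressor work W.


(k-1)/k = 0.2308
(P2/P1)^exp = 1.6140
W = 4.3333 * 199.8280 * 0.3100 * (1.6140 - 1) = 164.8172 kJ

164.8172 kJ


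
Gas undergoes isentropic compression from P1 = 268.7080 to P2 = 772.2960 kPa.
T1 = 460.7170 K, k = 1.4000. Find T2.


(k-1)/k = 0.2857
(P2/P1)^exp = 1.3521
T2 = 460.7170 * 1.3521 = 622.9241 K

622.9241 K


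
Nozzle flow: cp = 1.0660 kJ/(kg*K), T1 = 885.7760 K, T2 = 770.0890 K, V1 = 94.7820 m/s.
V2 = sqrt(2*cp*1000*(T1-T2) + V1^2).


dT = 115.6870 K
2*cp*1000*dT = 246644.6840
V1^2 = 8983.6275
V2 = sqrt(255628.3115) = 505.5970 m/s

505.5970 m/s


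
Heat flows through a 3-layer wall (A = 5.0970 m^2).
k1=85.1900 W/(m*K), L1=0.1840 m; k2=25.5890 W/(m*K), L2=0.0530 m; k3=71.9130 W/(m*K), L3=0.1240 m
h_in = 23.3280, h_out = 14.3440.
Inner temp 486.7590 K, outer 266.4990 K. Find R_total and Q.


R_conv_in = 1/(23.3280*5.0970) = 0.0084
R_1 = 0.1840/(85.1900*5.0970) = 0.0004
R_2 = 0.0530/(25.5890*5.0970) = 0.0004
R_3 = 0.1240/(71.9130*5.0970) = 0.0003
R_conv_out = 1/(14.3440*5.0970) = 0.0137
R_total = 0.0233 K/W
Q = 220.2600 / 0.0233 = 9470.9400 W

R_total = 0.0233 K/W, Q = 9470.9400 W


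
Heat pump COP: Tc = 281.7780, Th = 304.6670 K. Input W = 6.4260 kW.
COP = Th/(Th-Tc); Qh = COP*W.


COP = 304.6670 / 22.8890 = 13.3106
Qh = 13.3106 * 6.4260 = 85.5341 kW

COP = 13.3106, Qh = 85.5341 kW


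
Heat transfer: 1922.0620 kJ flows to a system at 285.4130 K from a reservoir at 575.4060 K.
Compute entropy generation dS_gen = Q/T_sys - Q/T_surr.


dS_sys = 1922.0620/285.4130 = 6.7343 kJ/K
dS_surr = -1922.0620/575.4060 = -3.3404 kJ/K
dS_gen = 6.7343 - 3.3404 = 3.3940 kJ/K (irreversible)

dS_gen = 3.3940 kJ/K, irreversible


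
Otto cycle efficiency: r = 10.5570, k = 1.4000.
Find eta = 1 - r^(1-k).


r^(k-1) = 2.5669
eta = 1 - 1/2.5669 = 0.6104 = 61.0432%

61.0432%


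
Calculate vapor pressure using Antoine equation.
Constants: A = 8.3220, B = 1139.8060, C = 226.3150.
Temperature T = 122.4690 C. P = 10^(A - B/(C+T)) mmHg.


C+T = 348.7840
B/(C+T) = 3.2679
log10(P) = 8.3220 - 3.2679 = 5.0541
P = 10^5.0541 = 113255.0727 mmHg

113255.0727 mmHg


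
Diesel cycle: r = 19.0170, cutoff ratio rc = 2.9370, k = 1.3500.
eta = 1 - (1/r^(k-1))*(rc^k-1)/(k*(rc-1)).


r^(k-1) = 2.8035
rc^k = 4.2822
eta = 0.5523 = 55.2280%

55.2280%


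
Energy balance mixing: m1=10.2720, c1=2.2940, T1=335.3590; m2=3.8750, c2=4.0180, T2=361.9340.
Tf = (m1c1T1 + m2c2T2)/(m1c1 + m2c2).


num = 13537.6106
den = 39.1337
Tf = 345.9321 K

345.9321 K


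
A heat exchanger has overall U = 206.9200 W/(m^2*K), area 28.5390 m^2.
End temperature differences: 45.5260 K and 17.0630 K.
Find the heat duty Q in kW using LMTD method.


LMTD = 29.0033 K
Q = 206.9200 * 28.5390 * 29.0033 = 171272.8714 W = 171.2729 kW

171.2729 kW


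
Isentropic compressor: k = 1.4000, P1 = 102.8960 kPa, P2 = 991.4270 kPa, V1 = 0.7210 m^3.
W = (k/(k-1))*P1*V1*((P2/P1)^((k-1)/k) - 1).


(k-1)/k = 0.2857
(P2/P1)^exp = 1.9103
W = 3.5000 * 102.8960 * 0.7210 * (1.9103 - 1) = 236.3689 kJ

236.3689 kJ


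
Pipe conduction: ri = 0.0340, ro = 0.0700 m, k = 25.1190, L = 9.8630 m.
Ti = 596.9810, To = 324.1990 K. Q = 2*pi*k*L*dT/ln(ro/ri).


dT = 272.7820 K
ln(ro/ri) = 0.7221
Q = 2*pi*25.1190*9.8630*272.7820 / 0.7221 = 588015.4429 W

588015.4429 W


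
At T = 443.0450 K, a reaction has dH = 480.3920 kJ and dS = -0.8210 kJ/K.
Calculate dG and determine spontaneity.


T*dS = 443.0450 * -0.8210 = -363.7399 kJ
dG = 480.3920 + 363.7399 = 844.1319 kJ (non-spontaneous)

dG = 844.1319 kJ, non-spontaneous


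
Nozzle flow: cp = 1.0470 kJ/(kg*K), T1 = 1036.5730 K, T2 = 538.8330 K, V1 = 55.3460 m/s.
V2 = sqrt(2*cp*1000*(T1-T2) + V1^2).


dT = 497.7400 K
2*cp*1000*dT = 1042267.5600
V1^2 = 3063.1797
V2 = sqrt(1045330.7397) = 1022.4142 m/s

1022.4142 m/s


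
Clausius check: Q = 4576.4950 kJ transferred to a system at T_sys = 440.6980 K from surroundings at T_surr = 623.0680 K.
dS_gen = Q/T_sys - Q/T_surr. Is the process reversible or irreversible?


dS_sys = 4576.4950/440.6980 = 10.3847 kJ/K
dS_surr = -4576.4950/623.0680 = -7.3451 kJ/K
dS_gen = 10.3847 - 7.3451 = 3.0396 kJ/K (irreversible)

dS_gen = 3.0396 kJ/K, irreversible


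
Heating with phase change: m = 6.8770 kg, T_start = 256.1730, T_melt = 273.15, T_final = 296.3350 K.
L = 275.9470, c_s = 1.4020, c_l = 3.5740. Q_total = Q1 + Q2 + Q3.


Q1 (sensible, solid) = 6.8770 * 1.4020 * 16.9770 = 163.6847 kJ
Q2 (latent) = 6.8770 * 275.9470 = 1897.6875 kJ
Q3 (sensible, liquid) = 6.8770 * 3.5740 * 23.1850 = 569.8502 kJ
Q_total = 2631.2223 kJ

2631.2223 kJ


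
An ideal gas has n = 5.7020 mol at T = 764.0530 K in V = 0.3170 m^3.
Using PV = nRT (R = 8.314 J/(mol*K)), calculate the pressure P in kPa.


P = nRT/V = 5.7020 * 8.314 * 764.0530 / 0.3170
= 36221.0235 / 0.3170 = 114261.9039 Pa = 114.2619 kPa

114.2619 kPa


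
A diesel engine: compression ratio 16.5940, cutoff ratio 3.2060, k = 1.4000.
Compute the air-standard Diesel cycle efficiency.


r^(k-1) = 3.0760
rc^k = 5.1092
eta = 0.5674 = 56.7448%

56.7448%


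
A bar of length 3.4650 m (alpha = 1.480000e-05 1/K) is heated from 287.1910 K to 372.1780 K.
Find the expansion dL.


dT = 84.9870 K
dL = 1.480000e-05 * 3.4650 * 84.9870 = 0.004358 m
L_final = 3.469358 m

dL = 0.004358 m


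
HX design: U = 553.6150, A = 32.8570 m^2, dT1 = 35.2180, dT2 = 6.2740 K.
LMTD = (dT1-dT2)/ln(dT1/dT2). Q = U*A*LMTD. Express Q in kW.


LMTD = 16.7777 K
Q = 553.6150 * 32.8570 * 16.7777 = 305189.1951 W = 305.1892 kW

305.1892 kW


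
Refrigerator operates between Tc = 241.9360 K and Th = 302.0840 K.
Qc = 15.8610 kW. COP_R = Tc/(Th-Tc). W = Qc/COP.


COP = 241.9360 / 60.1480 = 4.0223
W = 15.8610 / 4.0223 = 3.9432 kW

COP = 4.0223, W = 3.9432 kW


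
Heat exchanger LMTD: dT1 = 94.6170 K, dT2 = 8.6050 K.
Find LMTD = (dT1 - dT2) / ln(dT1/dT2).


dT1/dT2 = 10.9956
ln(dT1/dT2) = 2.3975
LMTD = 86.0120 / 2.3975 = 35.8758 K

35.8758 K


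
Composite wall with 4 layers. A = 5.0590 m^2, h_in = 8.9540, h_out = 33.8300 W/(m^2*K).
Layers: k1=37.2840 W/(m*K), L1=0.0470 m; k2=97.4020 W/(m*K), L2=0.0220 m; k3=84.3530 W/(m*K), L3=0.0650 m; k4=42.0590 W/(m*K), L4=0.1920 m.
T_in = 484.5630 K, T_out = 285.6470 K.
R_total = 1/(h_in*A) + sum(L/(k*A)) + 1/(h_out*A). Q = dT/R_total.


R_conv_in = 1/(8.9540*5.0590) = 0.0221
R_1 = 0.0470/(37.2840*5.0590) = 0.0002
R_2 = 0.0220/(97.4020*5.0590) = 4.4647e-05
R_3 = 0.0650/(84.3530*5.0590) = 0.0002
R_4 = 0.1920/(42.0590*5.0590) = 0.0009
R_conv_out = 1/(33.8300*5.0590) = 0.0058
R_total = 0.0293 K/W
Q = 198.9160 / 0.0293 = 6796.5147 W

R_total = 0.0293 K/W, Q = 6796.5147 W


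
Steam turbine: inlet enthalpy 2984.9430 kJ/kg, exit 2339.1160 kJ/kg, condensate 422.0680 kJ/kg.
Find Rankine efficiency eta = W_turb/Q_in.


W = 645.8270 kJ/kg
Q_in = 2562.8750 kJ/kg
eta = 0.2520 = 25.1993%

eta = 25.1993%


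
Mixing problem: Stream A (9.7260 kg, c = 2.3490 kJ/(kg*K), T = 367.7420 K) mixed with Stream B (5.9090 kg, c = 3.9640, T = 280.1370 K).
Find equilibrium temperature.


num = 14963.2975
den = 46.2696
Tf = 323.3934 K

323.3934 K


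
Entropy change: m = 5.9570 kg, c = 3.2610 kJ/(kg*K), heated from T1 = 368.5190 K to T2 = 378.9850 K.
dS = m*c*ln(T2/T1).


T2/T1 = 1.0284
ln(T2/T1) = 0.0280
dS = 5.9570 * 3.2610 * 0.0280 = 0.5440 kJ/K

0.5440 kJ/K


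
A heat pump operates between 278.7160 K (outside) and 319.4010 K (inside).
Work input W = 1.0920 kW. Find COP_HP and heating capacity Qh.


COP = 319.4010 / 40.6850 = 7.8506
Qh = 7.8506 * 1.0920 = 8.5728 kW

COP = 7.8506, Qh = 8.5728 kW


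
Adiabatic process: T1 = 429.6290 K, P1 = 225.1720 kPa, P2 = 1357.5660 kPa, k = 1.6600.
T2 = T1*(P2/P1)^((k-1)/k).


(k-1)/k = 0.3976
(P2/P1)^exp = 2.0428
T2 = 429.6290 * 2.0428 = 877.6313 K

877.6313 K


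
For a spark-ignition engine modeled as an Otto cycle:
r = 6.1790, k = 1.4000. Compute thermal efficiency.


r^(k-1) = 2.0719
eta = 1 - 1/2.0719 = 0.5173 = 51.7350%

51.7350%


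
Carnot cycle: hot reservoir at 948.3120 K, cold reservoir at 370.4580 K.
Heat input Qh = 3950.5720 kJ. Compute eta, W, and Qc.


eta = 1 - 370.4580/948.3120 = 0.6094
W = 0.6094 * 3950.5720 = 2407.2814 kJ
Qc = 3950.5720 - 2407.2814 = 1543.2906 kJ

eta = 60.9350%, W = 2407.2814 kJ, Qc = 1543.2906 kJ


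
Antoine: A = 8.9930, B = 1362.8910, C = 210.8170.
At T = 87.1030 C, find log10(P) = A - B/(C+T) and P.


C+T = 297.9200
B/(C+T) = 4.5747
log10(P) = 8.9930 - 4.5747 = 4.4183
P = 10^4.4183 = 26200.6560 mmHg

26200.6560 mmHg


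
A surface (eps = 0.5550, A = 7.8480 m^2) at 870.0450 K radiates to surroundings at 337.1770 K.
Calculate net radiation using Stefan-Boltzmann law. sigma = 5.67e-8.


T^4 = 5.7302e+11
Tsurr^4 = 1.2925e+10
Q = 0.5550 * 5.67e-8 * 7.8480 * 5.6009e+11 = 138322.7831 W

138322.7831 W


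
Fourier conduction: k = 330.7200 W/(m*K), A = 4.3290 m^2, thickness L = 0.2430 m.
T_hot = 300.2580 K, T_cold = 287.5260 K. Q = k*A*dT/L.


dT = 12.7320 K
Q = 330.7200 * 4.3290 * 12.7320 / 0.2430 = 75013.3225 W

75013.3225 W


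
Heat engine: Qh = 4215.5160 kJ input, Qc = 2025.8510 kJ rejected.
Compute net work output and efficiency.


W = 4215.5160 - 2025.8510 = 2189.6650 kJ
eta = 2189.6650 / 4215.5160 = 0.5194 = 51.9430%

W = 2189.6650 kJ, eta = 51.9430%


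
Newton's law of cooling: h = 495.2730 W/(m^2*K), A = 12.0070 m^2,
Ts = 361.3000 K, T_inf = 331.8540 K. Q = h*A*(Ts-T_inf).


dT = 29.4460 K
Q = 495.2730 * 12.0070 * 29.4460 = 175107.7918 W

175107.7918 W


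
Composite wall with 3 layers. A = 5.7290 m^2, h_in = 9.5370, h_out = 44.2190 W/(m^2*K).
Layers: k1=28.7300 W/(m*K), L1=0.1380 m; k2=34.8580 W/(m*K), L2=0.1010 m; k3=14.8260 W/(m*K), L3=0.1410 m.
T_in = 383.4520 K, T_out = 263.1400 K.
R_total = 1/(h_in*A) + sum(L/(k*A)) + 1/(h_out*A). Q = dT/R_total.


R_conv_in = 1/(9.5370*5.7290) = 0.0183
R_1 = 0.1380/(28.7300*5.7290) = 0.0008
R_2 = 0.1010/(34.8580*5.7290) = 0.0005
R_3 = 0.1410/(14.8260*5.7290) = 0.0017
R_conv_out = 1/(44.2190*5.7290) = 0.0039
R_total = 0.0253 K/W
Q = 120.3120 / 0.0253 = 4764.0620 W

R_total = 0.0253 K/W, Q = 4764.0620 W


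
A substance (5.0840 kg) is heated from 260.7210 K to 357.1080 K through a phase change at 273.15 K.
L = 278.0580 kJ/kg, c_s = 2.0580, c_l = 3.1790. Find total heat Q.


Q1 (sensible, solid) = 5.0840 * 2.0580 * 12.4290 = 130.0430 kJ
Q2 (latent) = 5.0840 * 278.0580 = 1413.6469 kJ
Q3 (sensible, liquid) = 5.0840 * 3.1790 * 83.9580 = 1356.9322 kJ
Q_total = 2900.6221 kJ

2900.6221 kJ


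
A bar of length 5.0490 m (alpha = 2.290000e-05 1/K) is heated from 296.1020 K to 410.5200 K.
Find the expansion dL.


dT = 114.4180 K
dL = 2.290000e-05 * 5.0490 * 114.4180 = 0.013229 m
L_final = 5.062229 m

dL = 0.013229 m


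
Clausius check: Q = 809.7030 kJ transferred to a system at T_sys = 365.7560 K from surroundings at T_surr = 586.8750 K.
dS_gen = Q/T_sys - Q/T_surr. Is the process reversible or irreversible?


dS_sys = 809.7030/365.7560 = 2.2138 kJ/K
dS_surr = -809.7030/586.8750 = -1.3797 kJ/K
dS_gen = 2.2138 - 1.3797 = 0.8341 kJ/K (irreversible)

dS_gen = 0.8341 kJ/K, irreversible


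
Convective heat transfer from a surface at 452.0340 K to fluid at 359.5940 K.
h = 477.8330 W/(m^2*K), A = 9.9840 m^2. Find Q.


dT = 92.4400 K
Q = 477.8330 * 9.9840 * 92.4400 = 441002.0911 W

441002.0911 W


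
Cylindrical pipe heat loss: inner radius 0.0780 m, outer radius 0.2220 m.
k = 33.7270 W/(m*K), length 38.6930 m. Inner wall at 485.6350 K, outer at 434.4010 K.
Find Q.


dT = 51.2340 K
ln(ro/ri) = 1.0460
Q = 2*pi*33.7270*38.6930*51.2340 / 1.0460 = 401633.2131 W

401633.2131 W


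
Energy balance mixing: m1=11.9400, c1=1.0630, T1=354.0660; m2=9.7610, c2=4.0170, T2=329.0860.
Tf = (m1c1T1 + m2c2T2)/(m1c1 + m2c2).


num = 17397.3249
den = 51.9022
Tf = 335.1946 K

335.1946 K


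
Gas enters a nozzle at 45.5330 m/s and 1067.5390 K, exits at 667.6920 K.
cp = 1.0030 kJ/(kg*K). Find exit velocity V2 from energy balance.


dT = 399.8470 K
2*cp*1000*dT = 802093.0820
V1^2 = 2073.2541
V2 = sqrt(804166.3361) = 896.7532 m/s

896.7532 m/s


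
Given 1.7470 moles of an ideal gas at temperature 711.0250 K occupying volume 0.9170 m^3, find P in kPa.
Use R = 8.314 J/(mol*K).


P = nRT/V = 1.7470 * 8.314 * 711.0250 / 0.9170
= 10327.3239 / 0.9170 = 11262.0762 Pa = 11.2621 kPa

11.2621 kPa


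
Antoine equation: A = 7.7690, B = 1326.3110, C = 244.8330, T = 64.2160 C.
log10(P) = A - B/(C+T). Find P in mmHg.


C+T = 309.0490
B/(C+T) = 4.2916
log10(P) = 7.7690 - 4.2916 = 3.4774
P = 10^3.4774 = 3002.0086 mmHg

3002.0086 mmHg


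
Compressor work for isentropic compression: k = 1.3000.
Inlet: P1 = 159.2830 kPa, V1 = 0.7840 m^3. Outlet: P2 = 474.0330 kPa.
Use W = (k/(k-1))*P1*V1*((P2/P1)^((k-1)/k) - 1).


(k-1)/k = 0.2308
(P2/P1)^exp = 1.2862
W = 4.3333 * 159.2830 * 0.7840 * (1.2862 - 1) = 154.8621 kJ

154.8621 kJ


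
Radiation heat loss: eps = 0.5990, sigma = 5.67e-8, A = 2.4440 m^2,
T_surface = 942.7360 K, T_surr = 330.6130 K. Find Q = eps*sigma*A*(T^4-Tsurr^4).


T^4 = 7.8988e+11
Tsurr^4 = 1.1948e+10
Q = 0.5990 * 5.67e-8 * 2.4440 * 7.7793e+11 = 64573.1831 W

64573.1831 W


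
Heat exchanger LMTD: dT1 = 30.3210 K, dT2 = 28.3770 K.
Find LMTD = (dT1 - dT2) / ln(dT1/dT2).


dT1/dT2 = 1.0685
ln(dT1/dT2) = 0.0663
LMTD = 1.9440 / 0.0663 = 29.3383 K

29.3383 K


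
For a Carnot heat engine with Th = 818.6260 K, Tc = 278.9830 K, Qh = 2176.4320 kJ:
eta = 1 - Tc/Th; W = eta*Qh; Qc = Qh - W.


eta = 1 - 278.9830/818.6260 = 0.6592
W = 0.6592 * 2176.4320 = 1434.7166 kJ
Qc = 2176.4320 - 1434.7166 = 741.7154 kJ

eta = 65.9206%, W = 1434.7166 kJ, Qc = 741.7154 kJ


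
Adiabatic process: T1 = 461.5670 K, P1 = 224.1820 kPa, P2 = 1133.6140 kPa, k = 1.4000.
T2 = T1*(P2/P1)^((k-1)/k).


(k-1)/k = 0.2857
(P2/P1)^exp = 1.5889
T2 = 461.5670 * 1.5889 = 733.3966 K

733.3966 K


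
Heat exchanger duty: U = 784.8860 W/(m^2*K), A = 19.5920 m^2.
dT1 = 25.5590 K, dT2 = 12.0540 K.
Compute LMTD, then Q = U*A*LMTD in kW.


LMTD = 17.9685 K
Q = 784.8860 * 19.5920 * 17.9685 = 276310.4089 W = 276.3104 kW

276.3104 kW


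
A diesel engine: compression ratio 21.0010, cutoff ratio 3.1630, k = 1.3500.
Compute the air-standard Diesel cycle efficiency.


r^(k-1) = 2.9026
rc^k = 4.7330
eta = 0.5596 = 55.9566%

55.9566%


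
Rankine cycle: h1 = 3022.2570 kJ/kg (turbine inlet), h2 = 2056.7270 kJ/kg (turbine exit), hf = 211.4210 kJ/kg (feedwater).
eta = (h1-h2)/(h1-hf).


W = 965.5300 kJ/kg
Q_in = 2810.8360 kJ/kg
eta = 0.3435 = 34.3503%

eta = 34.3503%


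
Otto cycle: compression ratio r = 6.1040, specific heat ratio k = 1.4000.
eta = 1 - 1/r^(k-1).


r^(k-1) = 2.0618
eta = 1 - 1/2.0618 = 0.5150 = 51.4986%

51.4986%


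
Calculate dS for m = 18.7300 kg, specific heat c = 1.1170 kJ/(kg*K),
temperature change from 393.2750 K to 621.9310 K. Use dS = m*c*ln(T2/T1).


T2/T1 = 1.5814
ln(T2/T1) = 0.4583
dS = 18.7300 * 1.1170 * 0.4583 = 9.5887 kJ/K

9.5887 kJ/K


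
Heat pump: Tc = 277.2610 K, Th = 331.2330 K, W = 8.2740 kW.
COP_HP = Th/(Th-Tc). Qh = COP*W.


COP = 331.2330 / 53.9720 = 6.1371
Qh = 6.1371 * 8.2740 = 50.7786 kW

COP = 6.1371, Qh = 50.7786 kW


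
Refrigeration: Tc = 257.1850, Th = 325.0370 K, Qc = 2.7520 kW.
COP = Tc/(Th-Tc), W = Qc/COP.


COP = 257.1850 / 67.8520 = 3.7904
W = 2.7520 / 3.7904 = 0.7260 kW

COP = 3.7904, W = 0.7260 kW


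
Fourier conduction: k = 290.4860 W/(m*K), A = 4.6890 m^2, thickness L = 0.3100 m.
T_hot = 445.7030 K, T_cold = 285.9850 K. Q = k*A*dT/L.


dT = 159.7180 K
Q = 290.4860 * 4.6890 * 159.7180 / 0.3100 = 701774.5406 W

701774.5406 W


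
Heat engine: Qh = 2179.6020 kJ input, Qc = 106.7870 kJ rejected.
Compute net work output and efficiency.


W = 2179.6020 - 106.7870 = 2072.8150 kJ
eta = 2072.8150 / 2179.6020 = 0.9510 = 95.1006%

W = 2072.8150 kJ, eta = 95.1006%


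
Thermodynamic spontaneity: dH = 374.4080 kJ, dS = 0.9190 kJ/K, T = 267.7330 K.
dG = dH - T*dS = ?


T*dS = 267.7330 * 0.9190 = 246.0466 kJ
dG = 374.4080 - 246.0466 = 128.3614 kJ (non-spontaneous)

dG = 128.3614 kJ, non-spontaneous


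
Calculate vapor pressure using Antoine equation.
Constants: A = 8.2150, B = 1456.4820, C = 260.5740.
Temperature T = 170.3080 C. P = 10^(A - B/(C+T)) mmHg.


C+T = 430.8820
B/(C+T) = 3.3802
log10(P) = 8.2150 - 3.3802 = 4.8348
P = 10^4.8348 = 68354.3202 mmHg

68354.3202 mmHg


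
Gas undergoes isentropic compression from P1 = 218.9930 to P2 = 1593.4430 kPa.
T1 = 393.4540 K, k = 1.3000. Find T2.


(k-1)/k = 0.2308
(P2/P1)^exp = 1.5809
T2 = 393.4540 * 1.5809 = 622.0072 K

622.0072 K


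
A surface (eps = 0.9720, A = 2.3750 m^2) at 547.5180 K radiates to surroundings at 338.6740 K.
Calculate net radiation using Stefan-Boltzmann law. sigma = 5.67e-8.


T^4 = 8.9866e+10
Tsurr^4 = 1.3156e+10
Q = 0.9720 * 5.67e-8 * 2.3750 * 7.6710e+10 = 10040.6585 W

10040.6585 W


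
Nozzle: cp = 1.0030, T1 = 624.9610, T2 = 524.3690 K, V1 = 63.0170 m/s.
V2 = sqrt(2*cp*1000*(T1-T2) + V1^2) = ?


dT = 100.5920 K
2*cp*1000*dT = 201787.5520
V1^2 = 3971.1423
V2 = sqrt(205758.6943) = 453.6063 m/s

453.6063 m/s


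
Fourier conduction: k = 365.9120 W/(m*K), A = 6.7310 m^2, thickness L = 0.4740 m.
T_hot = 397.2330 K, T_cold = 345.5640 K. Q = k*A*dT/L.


dT = 51.6690 K
Q = 365.9120 * 6.7310 * 51.6690 / 0.4740 = 268477.5386 W

268477.5386 W


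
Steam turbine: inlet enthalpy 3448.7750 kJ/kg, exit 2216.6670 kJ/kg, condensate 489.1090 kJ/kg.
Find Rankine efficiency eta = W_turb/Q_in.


W = 1232.1080 kJ/kg
Q_in = 2959.6660 kJ/kg
eta = 0.4163 = 41.6300%

eta = 41.6300%


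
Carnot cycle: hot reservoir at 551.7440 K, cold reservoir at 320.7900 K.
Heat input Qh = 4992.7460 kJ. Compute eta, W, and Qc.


eta = 1 - 320.7900/551.7440 = 0.4186
W = 0.4186 * 4992.7460 = 2089.9088 kJ
Qc = 4992.7460 - 2089.9088 = 2902.8372 kJ

eta = 41.8589%, W = 2089.9088 kJ, Qc = 2902.8372 kJ


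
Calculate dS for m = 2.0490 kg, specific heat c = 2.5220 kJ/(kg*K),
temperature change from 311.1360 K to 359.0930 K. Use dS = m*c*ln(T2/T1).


T2/T1 = 1.1541
ln(T2/T1) = 0.1434
dS = 2.0490 * 2.5220 * 0.1434 = 0.7408 kJ/K

0.7408 kJ/K


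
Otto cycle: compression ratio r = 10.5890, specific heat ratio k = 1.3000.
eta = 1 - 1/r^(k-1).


r^(k-1) = 2.0298
eta = 1 - 1/2.0298 = 0.5073 = 50.7344%

50.7344%


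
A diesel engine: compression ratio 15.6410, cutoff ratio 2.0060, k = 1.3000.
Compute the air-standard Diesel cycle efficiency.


r^(k-1) = 2.2818
rc^k = 2.4719
eta = 0.5068 = 50.6762%

50.6762%


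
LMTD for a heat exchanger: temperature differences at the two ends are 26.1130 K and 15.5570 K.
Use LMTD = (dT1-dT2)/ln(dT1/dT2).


dT1/dT2 = 1.6785
ln(dT1/dT2) = 0.5179
LMTD = 10.5560 / 0.5179 = 20.3814 K

20.3814 K


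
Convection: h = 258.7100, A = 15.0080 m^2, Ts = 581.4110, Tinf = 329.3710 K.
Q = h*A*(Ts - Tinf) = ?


dT = 252.0400 K
Q = 258.7100 * 15.0080 * 252.0400 = 978600.6681 W

978600.6681 W


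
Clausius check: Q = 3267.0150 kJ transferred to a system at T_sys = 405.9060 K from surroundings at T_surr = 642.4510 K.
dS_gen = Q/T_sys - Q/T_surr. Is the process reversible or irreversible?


dS_sys = 3267.0150/405.9060 = 8.0487 kJ/K
dS_surr = -3267.0150/642.4510 = -5.0852 kJ/K
dS_gen = 8.0487 - 5.0852 = 2.9635 kJ/K (irreversible)

dS_gen = 2.9635 kJ/K, irreversible


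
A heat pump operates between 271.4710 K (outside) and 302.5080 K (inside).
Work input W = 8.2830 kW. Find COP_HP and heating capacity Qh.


COP = 302.5080 / 31.0370 = 9.7467
Qh = 9.7467 * 8.2830 = 80.7318 kW

COP = 9.7467, Qh = 80.7318 kW


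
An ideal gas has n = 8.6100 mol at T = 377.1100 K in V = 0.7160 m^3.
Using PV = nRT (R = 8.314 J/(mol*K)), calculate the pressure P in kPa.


P = nRT/V = 8.6100 * 8.314 * 377.1100 / 0.7160
= 26994.8688 / 0.7160 = 37702.3307 Pa = 37.7023 kPa

37.7023 kPa


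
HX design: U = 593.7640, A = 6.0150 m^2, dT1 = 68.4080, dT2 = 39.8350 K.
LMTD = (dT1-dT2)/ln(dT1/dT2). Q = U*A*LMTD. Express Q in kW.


LMTD = 52.8402 K
Q = 593.7640 * 6.0150 * 52.8402 = 188718.1817 W = 188.7182 kW

188.7182 kW


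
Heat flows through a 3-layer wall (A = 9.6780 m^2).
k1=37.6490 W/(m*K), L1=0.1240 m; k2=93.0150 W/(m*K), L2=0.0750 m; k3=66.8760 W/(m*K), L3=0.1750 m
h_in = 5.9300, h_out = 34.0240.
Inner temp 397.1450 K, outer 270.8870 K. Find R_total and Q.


R_conv_in = 1/(5.9300*9.6780) = 0.0174
R_1 = 0.1240/(37.6490*9.6780) = 0.0003
R_2 = 0.0750/(93.0150*9.6780) = 8.3315e-05
R_3 = 0.1750/(66.8760*9.6780) = 0.0003
R_conv_out = 1/(34.0240*9.6780) = 0.0030
R_total = 0.0212 K/W
Q = 126.2580 / 0.0212 = 5968.1273 W

R_total = 0.0212 K/W, Q = 5968.1273 W


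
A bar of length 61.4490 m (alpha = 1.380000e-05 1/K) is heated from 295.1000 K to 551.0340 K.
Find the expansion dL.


dT = 255.9340 K
dL = 1.380000e-05 * 61.4490 * 255.9340 = 0.217031 m
L_final = 61.666031 m

dL = 0.217031 m


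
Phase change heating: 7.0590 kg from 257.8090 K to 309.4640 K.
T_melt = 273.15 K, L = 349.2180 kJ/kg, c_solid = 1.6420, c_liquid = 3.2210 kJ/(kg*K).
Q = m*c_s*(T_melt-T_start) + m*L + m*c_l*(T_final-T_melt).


Q1 (sensible, solid) = 7.0590 * 1.6420 * 15.3410 = 177.8157 kJ
Q2 (latent) = 7.0590 * 349.2180 = 2465.1299 kJ
Q3 (sensible, liquid) = 7.0590 * 3.2210 * 36.3140 = 825.6728 kJ
Q_total = 3468.6184 kJ

3468.6184 kJ


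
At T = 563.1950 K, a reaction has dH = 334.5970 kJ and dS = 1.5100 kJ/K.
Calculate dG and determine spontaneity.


T*dS = 563.1950 * 1.5100 = 850.4245 kJ
dG = 334.5970 - 850.4245 = -515.8275 kJ (spontaneous)

dG = -515.8275 kJ, spontaneous


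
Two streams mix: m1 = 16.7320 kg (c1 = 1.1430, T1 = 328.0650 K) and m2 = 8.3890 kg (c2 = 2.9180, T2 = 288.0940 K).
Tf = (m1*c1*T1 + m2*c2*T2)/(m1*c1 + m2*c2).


num = 13326.4192
den = 43.6038
Tf = 305.6253 K

305.6253 K


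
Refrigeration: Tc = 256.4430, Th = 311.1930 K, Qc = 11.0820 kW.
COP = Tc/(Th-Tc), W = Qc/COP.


COP = 256.4430 / 54.7500 = 4.6839
W = 11.0820 / 4.6839 = 2.3660 kW

COP = 4.6839, W = 2.3660 kW


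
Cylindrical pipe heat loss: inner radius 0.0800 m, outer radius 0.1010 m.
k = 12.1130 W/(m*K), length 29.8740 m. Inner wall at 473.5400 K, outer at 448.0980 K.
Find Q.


dT = 25.4420 K
ln(ro/ri) = 0.2331
Q = 2*pi*12.1130*29.8740*25.4420 / 0.2331 = 248167.7456 W

248167.7456 W


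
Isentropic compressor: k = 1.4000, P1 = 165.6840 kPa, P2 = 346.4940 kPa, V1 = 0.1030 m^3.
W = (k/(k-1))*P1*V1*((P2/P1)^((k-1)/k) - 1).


(k-1)/k = 0.2857
(P2/P1)^exp = 1.2347
W = 3.5000 * 165.6840 * 0.1030 * (1.2347 - 1) = 14.0160 kJ

14.0160 kJ


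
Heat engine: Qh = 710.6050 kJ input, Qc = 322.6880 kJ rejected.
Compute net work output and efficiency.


W = 710.6050 - 322.6880 = 387.9170 kJ
eta = 387.9170 / 710.6050 = 0.5459 = 54.5897%

W = 387.9170 kJ, eta = 54.5897%


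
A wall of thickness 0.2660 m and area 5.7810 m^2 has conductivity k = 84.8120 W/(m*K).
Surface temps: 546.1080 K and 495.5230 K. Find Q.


dT = 50.5850 K
Q = 84.8120 * 5.7810 * 50.5850 / 0.2660 = 93239.5979 W

93239.5979 W


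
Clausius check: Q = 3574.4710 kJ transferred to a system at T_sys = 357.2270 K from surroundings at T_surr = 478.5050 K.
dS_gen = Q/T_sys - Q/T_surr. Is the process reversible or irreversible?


dS_sys = 3574.4710/357.2270 = 10.0062 kJ/K
dS_surr = -3574.4710/478.5050 = -7.4701 kJ/K
dS_gen = 10.0062 - 7.4701 = 2.5361 kJ/K (irreversible)

dS_gen = 2.5361 kJ/K, irreversible


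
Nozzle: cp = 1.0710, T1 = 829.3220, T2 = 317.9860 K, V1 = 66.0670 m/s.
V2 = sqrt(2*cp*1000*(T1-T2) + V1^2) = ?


dT = 511.3360 K
2*cp*1000*dT = 1095281.7120
V1^2 = 4364.8485
V2 = sqrt(1099646.5605) = 1048.6403 m/s

1048.6403 m/s


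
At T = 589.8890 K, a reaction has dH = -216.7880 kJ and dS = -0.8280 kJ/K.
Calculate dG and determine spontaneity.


T*dS = 589.8890 * -0.8280 = -488.4281 kJ
dG = -216.7880 + 488.4281 = 271.6401 kJ (non-spontaneous)

dG = 271.6401 kJ, non-spontaneous


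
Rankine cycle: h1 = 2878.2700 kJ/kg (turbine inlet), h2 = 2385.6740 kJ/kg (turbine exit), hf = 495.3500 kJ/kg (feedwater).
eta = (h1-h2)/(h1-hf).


W = 492.5960 kJ/kg
Q_in = 2382.9200 kJ/kg
eta = 0.2067 = 20.6719%

eta = 20.6719%


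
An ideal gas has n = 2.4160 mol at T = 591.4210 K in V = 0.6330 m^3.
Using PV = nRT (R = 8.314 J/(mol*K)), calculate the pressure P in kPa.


P = nRT/V = 2.4160 * 8.314 * 591.4210 / 0.6330
= 11879.6513 / 0.6330 = 18767.2216 Pa = 18.7672 kPa

18.7672 kPa


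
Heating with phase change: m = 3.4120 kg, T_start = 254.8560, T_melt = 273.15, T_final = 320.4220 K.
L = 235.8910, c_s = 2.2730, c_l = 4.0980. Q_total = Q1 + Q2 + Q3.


Q1 (sensible, solid) = 3.4120 * 2.2730 * 18.2940 = 141.8787 kJ
Q2 (latent) = 3.4120 * 235.8910 = 804.8601 kJ
Q3 (sensible, liquid) = 3.4120 * 4.0980 * 47.2720 = 660.9749 kJ
Q_total = 1607.7136 kJ

1607.7136 kJ


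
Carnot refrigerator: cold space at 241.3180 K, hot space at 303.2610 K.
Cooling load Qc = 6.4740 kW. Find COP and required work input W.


COP = 241.3180 / 61.9430 = 3.8958
W = 6.4740 / 3.8958 = 1.6618 kW

COP = 3.8958, W = 1.6618 kW


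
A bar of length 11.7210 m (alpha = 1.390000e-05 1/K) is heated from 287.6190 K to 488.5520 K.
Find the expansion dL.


dT = 200.9330 K
dL = 1.390000e-05 * 11.7210 * 200.9330 = 0.032736 m
L_final = 11.753736 m

dL = 0.032736 m


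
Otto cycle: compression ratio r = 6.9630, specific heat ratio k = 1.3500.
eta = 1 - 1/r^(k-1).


r^(k-1) = 1.9723
eta = 1 - 1/1.9723 = 0.4930 = 49.2984%

49.2984%


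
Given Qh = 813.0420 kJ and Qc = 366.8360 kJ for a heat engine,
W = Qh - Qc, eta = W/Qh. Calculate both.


W = 813.0420 - 366.8360 = 446.2060 kJ
eta = 446.2060 / 813.0420 = 0.5488 = 54.8811%

W = 446.2060 kJ, eta = 54.8811%


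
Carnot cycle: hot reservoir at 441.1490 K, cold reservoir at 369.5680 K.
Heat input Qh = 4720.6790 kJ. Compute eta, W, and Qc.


eta = 1 - 369.5680/441.1490 = 0.1623
W = 0.1623 * 4720.6790 = 765.9791 kJ
Qc = 4720.6790 - 765.9791 = 3954.6999 kJ

eta = 16.2260%, W = 765.9791 kJ, Qc = 3954.6999 kJ


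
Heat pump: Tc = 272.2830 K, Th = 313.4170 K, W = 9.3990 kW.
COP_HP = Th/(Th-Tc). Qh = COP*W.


COP = 313.4170 / 41.1340 = 7.6194
Qh = 7.6194 * 9.3990 = 71.6149 kW

COP = 7.6194, Qh = 71.6149 kW


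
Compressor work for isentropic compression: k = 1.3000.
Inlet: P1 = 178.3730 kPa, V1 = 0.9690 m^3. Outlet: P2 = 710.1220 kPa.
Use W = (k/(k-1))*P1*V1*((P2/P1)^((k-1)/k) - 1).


(k-1)/k = 0.2308
(P2/P1)^exp = 1.3755
W = 4.3333 * 178.3730 * 0.9690 * (1.3755 - 1) = 281.2494 kJ

281.2494 kJ


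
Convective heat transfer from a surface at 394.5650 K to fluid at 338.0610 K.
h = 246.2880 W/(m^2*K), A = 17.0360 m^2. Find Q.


dT = 56.5040 K
Q = 246.2880 * 17.0360 * 56.5040 = 237077.3568 W

237077.3568 W


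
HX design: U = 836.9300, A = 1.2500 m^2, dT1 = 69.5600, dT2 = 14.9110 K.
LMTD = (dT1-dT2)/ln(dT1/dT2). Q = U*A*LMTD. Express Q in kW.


LMTD = 35.4843 K
Q = 836.9300 * 1.2500 * 35.4843 = 37122.3215 W = 37.1223 kW

37.1223 kW


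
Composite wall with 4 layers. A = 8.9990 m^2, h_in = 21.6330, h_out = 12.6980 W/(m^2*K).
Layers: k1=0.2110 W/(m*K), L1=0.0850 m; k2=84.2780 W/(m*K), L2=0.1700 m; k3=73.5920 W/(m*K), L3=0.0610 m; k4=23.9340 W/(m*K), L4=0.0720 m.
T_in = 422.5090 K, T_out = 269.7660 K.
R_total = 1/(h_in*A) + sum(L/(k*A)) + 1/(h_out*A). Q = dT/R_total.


R_conv_in = 1/(21.6330*8.9990) = 0.0051
R_1 = 0.0850/(0.2110*8.9990) = 0.0448
R_2 = 0.1700/(84.2780*8.9990) = 0.0002
R_3 = 0.0610/(73.5920*8.9990) = 9.2110e-05
R_4 = 0.0720/(23.9340*8.9990) = 0.0003
R_conv_out = 1/(12.6980*8.9990) = 0.0088
R_total = 0.0593 K/W
Q = 152.7430 / 0.0593 = 2575.5963 W

R_total = 0.0593 K/W, Q = 2575.5963 W


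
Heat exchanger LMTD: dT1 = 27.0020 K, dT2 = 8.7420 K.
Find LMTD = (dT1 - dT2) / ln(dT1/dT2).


dT1/dT2 = 3.0888
ln(dT1/dT2) = 1.1278
LMTD = 18.2600 / 1.1278 = 16.1912 K

16.1912 K


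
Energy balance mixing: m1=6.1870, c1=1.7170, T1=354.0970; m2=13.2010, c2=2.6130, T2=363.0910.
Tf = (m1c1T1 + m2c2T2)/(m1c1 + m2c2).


num = 16286.1387
den = 45.1173
Tf = 360.9733 K

360.9733 K


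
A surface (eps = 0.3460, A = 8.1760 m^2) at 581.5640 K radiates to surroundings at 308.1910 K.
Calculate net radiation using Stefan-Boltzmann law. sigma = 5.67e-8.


T^4 = 1.1439e+11
Tsurr^4 = 9.0215e+09
Q = 0.3460 * 5.67e-8 * 8.1760 * 1.0537e+11 = 16901.0201 W

16901.0201 W


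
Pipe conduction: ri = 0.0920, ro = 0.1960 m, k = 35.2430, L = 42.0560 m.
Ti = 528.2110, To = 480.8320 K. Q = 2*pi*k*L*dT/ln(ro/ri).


dT = 47.3790 K
ln(ro/ri) = 0.7563
Q = 2*pi*35.2430*42.0560*47.3790 / 0.7563 = 583388.0312 W

583388.0312 W


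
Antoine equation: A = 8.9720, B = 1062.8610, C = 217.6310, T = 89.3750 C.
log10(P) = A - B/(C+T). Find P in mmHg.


C+T = 307.0060
B/(C+T) = 3.4620
log10(P) = 8.9720 - 3.4620 = 5.5100
P = 10^5.5100 = 323578.5420 mmHg

323578.5420 mmHg


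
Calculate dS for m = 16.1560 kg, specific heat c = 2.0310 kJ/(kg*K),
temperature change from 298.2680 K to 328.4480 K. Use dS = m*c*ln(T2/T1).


T2/T1 = 1.1012
ln(T2/T1) = 0.0964
dS = 16.1560 * 2.0310 * 0.0964 = 3.1627 kJ/K

3.1627 kJ/K


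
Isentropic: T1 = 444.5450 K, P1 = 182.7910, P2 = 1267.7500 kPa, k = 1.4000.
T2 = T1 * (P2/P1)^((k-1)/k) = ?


(k-1)/k = 0.2857
(P2/P1)^exp = 1.7390
T2 = 444.5450 * 1.7390 = 773.0792 K

773.0792 K


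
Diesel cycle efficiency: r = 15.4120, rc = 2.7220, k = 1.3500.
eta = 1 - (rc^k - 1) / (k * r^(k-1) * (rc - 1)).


r^(k-1) = 2.6047
rc^k = 3.8646
eta = 0.5269 = 52.6915%

52.6915%


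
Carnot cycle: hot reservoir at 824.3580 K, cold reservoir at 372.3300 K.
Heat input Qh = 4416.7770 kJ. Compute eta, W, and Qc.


eta = 1 - 372.3300/824.3580 = 0.5483
W = 0.5483 * 4416.7770 = 2421.8930 kJ
Qc = 4416.7770 - 2421.8930 = 1994.8840 kJ

eta = 54.8339%, W = 2421.8930 kJ, Qc = 1994.8840 kJ


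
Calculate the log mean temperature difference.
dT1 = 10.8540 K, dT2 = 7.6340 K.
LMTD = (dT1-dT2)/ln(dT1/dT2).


dT1/dT2 = 1.4218
ln(dT1/dT2) = 0.3519
LMTD = 3.2200 / 0.3519 = 9.1498 K

9.1498 K


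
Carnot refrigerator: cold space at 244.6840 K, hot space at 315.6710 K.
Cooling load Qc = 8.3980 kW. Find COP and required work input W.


COP = 244.6840 / 70.9870 = 3.4469
W = 8.3980 / 3.4469 = 2.4364 kW

COP = 3.4469, W = 2.4364 kW


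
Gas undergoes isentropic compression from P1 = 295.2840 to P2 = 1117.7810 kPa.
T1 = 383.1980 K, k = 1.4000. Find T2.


(k-1)/k = 0.2857
(P2/P1)^exp = 1.4628
T2 = 383.1980 * 1.4628 = 560.5308 K

560.5308 K


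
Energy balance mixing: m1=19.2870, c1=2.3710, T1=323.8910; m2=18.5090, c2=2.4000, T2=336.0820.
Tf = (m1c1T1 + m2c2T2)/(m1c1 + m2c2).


num = 29740.6662
den = 90.1511
Tf = 329.8981 K

329.8981 K


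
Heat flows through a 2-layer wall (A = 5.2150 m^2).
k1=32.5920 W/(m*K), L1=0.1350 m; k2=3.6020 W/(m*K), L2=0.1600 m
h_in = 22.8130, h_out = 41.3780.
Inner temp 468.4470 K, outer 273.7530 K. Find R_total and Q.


R_conv_in = 1/(22.8130*5.2150) = 0.0084
R_1 = 0.1350/(32.5920*5.2150) = 0.0008
R_2 = 0.1600/(3.6020*5.2150) = 0.0085
R_conv_out = 1/(41.3780*5.2150) = 0.0046
R_total = 0.0224 K/W
Q = 194.6940 / 0.0224 = 8710.4889 W

R_total = 0.0224 K/W, Q = 8710.4889 W
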